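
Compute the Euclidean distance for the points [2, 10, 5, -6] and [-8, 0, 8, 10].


d = sqrt(sum of squared differences). (2--8)^2=100, (10-0)^2=100, (5-8)^2=9, (-6-10)^2=256. Sum = 465.

sqrt(465)


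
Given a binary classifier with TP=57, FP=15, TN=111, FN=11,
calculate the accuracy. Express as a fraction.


Accuracy = (TP + TN) / (TP + TN + FP + FN) = (57 + 111) / 194 = 84/97.

84/97


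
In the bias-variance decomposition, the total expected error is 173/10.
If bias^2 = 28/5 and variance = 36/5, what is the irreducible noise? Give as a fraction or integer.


Total error = bias^2 + variance + irreducible noise. So irreducible noise = 173/10 - 28/5 - 36/5 = 9/2.

9/2


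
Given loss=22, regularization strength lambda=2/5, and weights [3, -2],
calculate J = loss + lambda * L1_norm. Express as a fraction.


L1 norm = sum(|w|) = 5. J = 22 + 2/5 * 5 = 24.

24


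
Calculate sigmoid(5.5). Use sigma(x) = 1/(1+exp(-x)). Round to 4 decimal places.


sigma(5.5) = 1/(1+e^(-5.5)) = 1/(1+0.004087) = 1/1.004087 = 0.9959.

0.9959


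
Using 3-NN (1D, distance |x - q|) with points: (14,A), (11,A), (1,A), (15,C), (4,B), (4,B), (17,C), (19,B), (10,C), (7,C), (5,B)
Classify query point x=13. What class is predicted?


Distances: |14-13|=1, |11-13|=2, |1-13|=12, |15-13|=2, |4-13|=9, |4-13|=9, |17-13|=4, |19-13|=6, |10-13|=3, |7-13|=6, |5-13|=8. 3 nearest: (14,A), (11,A), (15,C). Counts: {'A': 2, 'C': 1}. Majority class: A.

A


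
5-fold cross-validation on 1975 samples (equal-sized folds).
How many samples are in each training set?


Each validation fold has 1975/5 = 395 samples. Training set = 1975 - 395 = 1580.

1580


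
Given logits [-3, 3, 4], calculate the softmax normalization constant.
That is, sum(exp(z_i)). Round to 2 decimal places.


Denom = e^-3=0.0498 + e^3=20.0855 + e^4=54.5982. Sum = 74.7335, which rounds to 74.73.

74.73


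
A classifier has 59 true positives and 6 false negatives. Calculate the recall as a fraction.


Recall = TP / (TP + FN) = 59 / 65 = 59/65.

59/65


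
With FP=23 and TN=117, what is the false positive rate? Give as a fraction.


FPR = FP / (FP + TN) = 23 / 140 = 23/140.

23/140


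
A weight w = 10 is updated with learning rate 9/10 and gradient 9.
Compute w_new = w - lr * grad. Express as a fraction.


w_new = 10 - 9/10 * 9 = 10 - 81/10 = 19/10.

19/10


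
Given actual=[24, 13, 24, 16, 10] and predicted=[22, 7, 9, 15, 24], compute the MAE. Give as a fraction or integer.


MAE = (1/5) * (|24-22|=2 + |13-7|=6 + |24-9|=15 + |16-15|=1 + |10-24|=14). Sum = 38. MAE = 38/5.

38/5


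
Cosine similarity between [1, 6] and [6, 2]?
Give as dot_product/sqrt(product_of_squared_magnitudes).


dot = 18. |a|^2 = 37, |b|^2 = 40. cos = 18/sqrt(1480).

18/sqrt(1480)


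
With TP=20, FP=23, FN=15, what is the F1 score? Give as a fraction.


Precision = 20/43 = 20/43. Recall = 20/35 = 4/7. F1 = 2*P*R/(P+R) = 20/39.

20/39


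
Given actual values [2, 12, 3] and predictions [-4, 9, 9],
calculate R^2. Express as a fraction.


Mean(y) = 17/3. SS_res = 81. SS_tot = 182/3. R^2 = 1 - 81/(182/3) = -61/182.

-61/182


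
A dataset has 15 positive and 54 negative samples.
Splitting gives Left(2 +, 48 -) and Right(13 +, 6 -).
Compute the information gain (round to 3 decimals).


H(parent) = 0.7554. H(left) = 0.2423, H(right) = 0.8997. Weighted = (50/69)*0.2423 + (19/69)*0.8997 = 0.4233. IG = 0.7554 - 0.4233 = 0.3321, which rounds to 0.332.

0.332


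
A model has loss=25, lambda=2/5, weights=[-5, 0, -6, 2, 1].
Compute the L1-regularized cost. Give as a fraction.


L1 norm = sum(|w|) = 14. J = 25 + 2/5 * 14 = 153/5.

153/5


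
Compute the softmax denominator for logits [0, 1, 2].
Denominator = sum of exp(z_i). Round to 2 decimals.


Denom = e^0=1.0000 + e^1=2.7183 + e^2=7.3891. Sum = 11.1074, which rounds to 11.11.

11.11


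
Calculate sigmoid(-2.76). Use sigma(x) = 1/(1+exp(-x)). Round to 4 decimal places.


sigma(-2.76) = 1/(1+e^(2.76)) = 1/(1+15.799843) = 1/16.799843 = 0.0595.

0.0595


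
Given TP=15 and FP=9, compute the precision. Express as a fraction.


Precision = TP / (TP + FP) = 15 / 24 = 5/8.

5/8


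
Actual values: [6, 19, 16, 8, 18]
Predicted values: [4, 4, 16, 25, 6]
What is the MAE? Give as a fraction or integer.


MAE = (1/5) * (|6-4|=2 + |19-4|=15 + |16-16|=0 + |8-25|=17 + |18-6|=12). Sum = 46. MAE = 46/5.

46/5


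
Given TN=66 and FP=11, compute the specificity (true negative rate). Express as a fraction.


Specificity = TN / (TN + FP) = 66 / 77 = 6/7.

6/7


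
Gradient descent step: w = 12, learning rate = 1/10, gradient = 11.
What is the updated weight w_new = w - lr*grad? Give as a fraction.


w_new = 12 - 1/10 * 11 = 12 - 11/10 = 109/10.

109/10


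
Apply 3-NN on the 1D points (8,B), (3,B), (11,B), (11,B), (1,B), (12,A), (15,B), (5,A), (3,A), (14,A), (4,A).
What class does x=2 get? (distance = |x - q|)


Distances: |8-2|=6, |3-2|=1, |11-2|=9, |11-2|=9, |1-2|=1, |12-2|=10, |15-2|=13, |5-2|=3, |3-2|=1, |14-2|=12, |4-2|=2. 3 nearest: (3,A), (3,B), (1,B). Counts: {'A': 1, 'B': 2}. Majority class: B.

B


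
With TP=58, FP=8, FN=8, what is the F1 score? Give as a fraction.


Precision = 58/66 = 29/33. Recall = 58/66 = 29/33. F1 = 2*P*R/(P+R) = 29/33.

29/33


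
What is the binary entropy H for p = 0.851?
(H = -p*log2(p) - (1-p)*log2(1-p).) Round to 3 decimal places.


H = -0.851*log2(0.851) - 0.149*log2(0.149) = 0.607.

0.607


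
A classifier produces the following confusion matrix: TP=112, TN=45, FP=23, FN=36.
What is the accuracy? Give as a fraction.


Accuracy = (TP + TN) / (TP + TN + FP + FN) = (112 + 45) / 216 = 157/216.

157/216


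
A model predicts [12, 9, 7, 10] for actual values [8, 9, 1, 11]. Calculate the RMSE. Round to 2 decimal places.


MSE = 13.2500. RMSE = sqrt(13.2500) = 3.64.

3.64


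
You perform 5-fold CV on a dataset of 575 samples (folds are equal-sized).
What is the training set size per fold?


Each validation fold has 575/5 = 115 samples. Training set = 575 - 115 = 460.

460


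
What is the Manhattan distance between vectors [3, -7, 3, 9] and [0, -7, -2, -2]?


d = sum of absolute differences: |3-0|=3 + |-7--7|=0 + |3--2|=5 + |9--2|=11 = 19.

19


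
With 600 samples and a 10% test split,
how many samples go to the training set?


Test set = 600 * 10% = 60. Training set = 600 - 60 = 540.

540


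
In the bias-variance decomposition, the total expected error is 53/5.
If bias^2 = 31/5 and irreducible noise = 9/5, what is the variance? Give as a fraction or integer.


Total error = bias^2 + variance + irreducible noise. So variance = 53/5 - 31/5 - 9/5 = 13/5.

13/5


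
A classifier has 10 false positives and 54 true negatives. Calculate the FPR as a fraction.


FPR = FP / (FP + TN) = 10 / 64 = 5/32.

5/32


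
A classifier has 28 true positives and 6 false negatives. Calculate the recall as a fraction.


Recall = TP / (TP + FN) = 28 / 34 = 14/17.

14/17


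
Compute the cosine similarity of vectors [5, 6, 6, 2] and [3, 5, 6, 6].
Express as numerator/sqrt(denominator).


dot = 93. |a|^2 = 101, |b|^2 = 106. cos = 93/sqrt(10706).

93/sqrt(10706)


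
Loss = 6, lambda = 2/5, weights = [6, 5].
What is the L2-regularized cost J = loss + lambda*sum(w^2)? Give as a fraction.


L2 sq norm = sum(w^2) = 61. J = 6 + 2/5 * 61 = 152/5.

152/5


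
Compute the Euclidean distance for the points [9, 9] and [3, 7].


d = sqrt(sum of squared differences). (9-3)^2=36, (9-7)^2=4. Sum = 40.

sqrt(40)


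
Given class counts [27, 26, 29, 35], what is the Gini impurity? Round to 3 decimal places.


Total = 117. Proportions: 27/117, 26/117, 29/117, 35/117. sum(p_i^2) = 0.2536. Gini = 1 - 0.2536 = 0.7464, which rounds to 0.746.

0.746


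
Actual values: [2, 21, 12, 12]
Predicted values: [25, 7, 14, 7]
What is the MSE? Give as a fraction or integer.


MSE = (1/4) * ((2-25)^2=529 + (21-7)^2=196 + (12-14)^2=4 + (12-7)^2=25). Sum = 754. MSE = 377/2.

377/2


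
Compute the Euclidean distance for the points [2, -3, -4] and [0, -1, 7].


d = sqrt(sum of squared differences). (2-0)^2=4, (-3--1)^2=4, (-4-7)^2=121. Sum = 129.

sqrt(129)


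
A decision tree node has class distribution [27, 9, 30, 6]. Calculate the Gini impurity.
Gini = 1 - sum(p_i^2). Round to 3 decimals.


Total = 72. Proportions: 27/72, 9/72, 30/72, 6/72. sum(p_i^2) = 0.3368. Gini = 1 - 0.3368 = 0.6632, which rounds to 0.663.

0.663


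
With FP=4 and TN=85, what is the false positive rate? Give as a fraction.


FPR = FP / (FP + TN) = 4 / 89 = 4/89.

4/89


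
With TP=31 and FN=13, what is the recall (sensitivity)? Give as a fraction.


Recall = TP / (TP + FN) = 31 / 44 = 31/44.

31/44


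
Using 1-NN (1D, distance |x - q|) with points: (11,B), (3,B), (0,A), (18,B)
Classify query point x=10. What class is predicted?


Distances: |11-10|=1, |3-10|=7, |0-10|=10, |18-10|=8. 1 nearest: (11,B). Counts: {'B': 1}. Majority class: B.

B


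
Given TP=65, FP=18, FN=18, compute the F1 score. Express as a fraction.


Precision = 65/83 = 65/83. Recall = 65/83 = 65/83. F1 = 2*P*R/(P+R) = 65/83.

65/83


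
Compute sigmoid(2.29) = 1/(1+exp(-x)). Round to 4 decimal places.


sigma(2.29) = 1/(1+e^(-2.29)) = 1/(1+0.101266) = 1/1.101266 = 0.9080.

0.9080


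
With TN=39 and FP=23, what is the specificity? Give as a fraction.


Specificity = TN / (TN + FP) = 39 / 62 = 39/62.

39/62


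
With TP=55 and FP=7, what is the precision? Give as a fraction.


Precision = TP / (TP + FP) = 55 / 62 = 55/62.

55/62


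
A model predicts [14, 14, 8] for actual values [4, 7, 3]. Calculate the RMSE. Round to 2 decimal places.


MSE = 58.0000. RMSE = sqrt(58.0000) = 7.62.

7.62


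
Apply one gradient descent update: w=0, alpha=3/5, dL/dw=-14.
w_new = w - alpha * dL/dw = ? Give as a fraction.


w_new = 0 - 3/5 * -14 = 0 - -42/5 = 42/5.

42/5


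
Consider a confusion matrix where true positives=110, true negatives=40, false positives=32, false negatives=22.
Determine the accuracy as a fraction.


Accuracy = (TP + TN) / (TP + TN + FP + FN) = (110 + 40) / 204 = 25/34.

25/34


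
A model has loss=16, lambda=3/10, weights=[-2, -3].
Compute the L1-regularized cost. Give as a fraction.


L1 norm = sum(|w|) = 5. J = 16 + 3/10 * 5 = 35/2.

35/2


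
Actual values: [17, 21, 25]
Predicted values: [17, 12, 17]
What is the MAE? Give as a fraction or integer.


MAE = (1/3) * (|17-17|=0 + |21-12|=9 + |25-17|=8). Sum = 17. MAE = 17/3.

17/3


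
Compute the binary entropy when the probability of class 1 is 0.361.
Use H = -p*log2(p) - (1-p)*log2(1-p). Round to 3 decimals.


H = -0.361*log2(0.361) - 0.639*log2(0.639) = 0.944.

0.944


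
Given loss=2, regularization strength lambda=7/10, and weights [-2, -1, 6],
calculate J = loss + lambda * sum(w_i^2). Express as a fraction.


L2 sq norm = sum(w^2) = 41. J = 2 + 7/10 * 41 = 307/10.

307/10


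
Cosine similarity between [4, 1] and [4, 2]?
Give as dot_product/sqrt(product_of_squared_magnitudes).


dot = 18. |a|^2 = 17, |b|^2 = 20. cos = 18/sqrt(340).

18/sqrt(340)


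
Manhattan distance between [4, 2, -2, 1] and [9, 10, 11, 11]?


d = sum of absolute differences: |4-9|=5 + |2-10|=8 + |-2-11|=13 + |1-11|=10 = 36.

36


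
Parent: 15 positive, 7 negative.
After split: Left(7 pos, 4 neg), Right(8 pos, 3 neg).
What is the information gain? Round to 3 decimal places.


H(parent) = 0.9024. H(left) = 0.9457, H(right) = 0.8454. Weighted = (11/22)*0.9457 + (11/22)*0.8454 = 0.8956. IG = 0.9024 - 0.8956 = 0.0068, which rounds to 0.007.

0.007


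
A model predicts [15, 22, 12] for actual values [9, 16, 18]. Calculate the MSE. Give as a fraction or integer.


MSE = (1/3) * ((9-15)^2=36 + (16-22)^2=36 + (18-12)^2=36). Sum = 108. MSE = 36.

36


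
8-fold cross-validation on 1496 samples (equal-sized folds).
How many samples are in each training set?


Each validation fold has 1496/8 = 187 samples. Training set = 1496 - 187 = 1309.

1309


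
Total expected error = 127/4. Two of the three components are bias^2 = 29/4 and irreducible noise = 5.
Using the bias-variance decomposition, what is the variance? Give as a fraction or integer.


Total error = bias^2 + variance + irreducible noise. So variance = 127/4 - 29/4 - 5 = 39/2.

39/2


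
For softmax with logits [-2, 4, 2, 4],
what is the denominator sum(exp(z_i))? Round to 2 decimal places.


Denom = e^-2=0.1353 + e^4=54.5982 + e^2=7.3891 + e^4=54.5982. Sum = 116.7208, which rounds to 116.72.

116.72


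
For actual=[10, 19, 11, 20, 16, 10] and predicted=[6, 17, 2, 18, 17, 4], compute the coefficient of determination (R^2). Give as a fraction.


Mean(y) = 43/3. SS_res = 142. SS_tot = 316/3. R^2 = 1 - 142/(316/3) = -55/158.

-55/158


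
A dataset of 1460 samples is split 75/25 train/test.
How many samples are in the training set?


Test set = 1460 * 25% = 365. Training set = 1460 - 365 = 1095.

1095


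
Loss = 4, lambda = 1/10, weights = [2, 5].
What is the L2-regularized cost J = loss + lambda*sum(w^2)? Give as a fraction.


L2 sq norm = sum(w^2) = 29. J = 4 + 1/10 * 29 = 69/10.

69/10


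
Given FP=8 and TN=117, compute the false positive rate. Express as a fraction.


FPR = FP / (FP + TN) = 8 / 125 = 8/125.

8/125


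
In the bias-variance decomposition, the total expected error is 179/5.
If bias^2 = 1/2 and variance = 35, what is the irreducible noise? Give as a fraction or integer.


Total error = bias^2 + variance + irreducible noise. So irreducible noise = 179/5 - 1/2 - 35 = 3/10.

3/10


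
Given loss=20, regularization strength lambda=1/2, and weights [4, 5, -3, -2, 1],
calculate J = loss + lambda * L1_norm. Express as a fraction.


L1 norm = sum(|w|) = 15. J = 20 + 1/2 * 15 = 55/2.

55/2


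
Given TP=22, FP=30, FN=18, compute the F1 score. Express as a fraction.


Precision = 22/52 = 11/26. Recall = 22/40 = 11/20. F1 = 2*P*R/(P+R) = 11/23.

11/23


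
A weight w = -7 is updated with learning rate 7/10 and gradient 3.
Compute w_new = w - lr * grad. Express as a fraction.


w_new = -7 - 7/10 * 3 = -7 - 21/10 = -91/10.

-91/10


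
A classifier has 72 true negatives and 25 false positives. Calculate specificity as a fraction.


Specificity = TN / (TN + FP) = 72 / 97 = 72/97.

72/97


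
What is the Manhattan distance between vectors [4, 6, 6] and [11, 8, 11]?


d = sum of absolute differences: |4-11|=7 + |6-8|=2 + |6-11|=5 = 14.

14


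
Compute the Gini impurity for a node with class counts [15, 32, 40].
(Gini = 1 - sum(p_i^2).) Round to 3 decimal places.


Total = 87. Proportions: 15/87, 32/87, 40/87. sum(p_i^2) = 0.3764. Gini = 1 - 0.3764 = 0.6236, which rounds to 0.624.

0.624


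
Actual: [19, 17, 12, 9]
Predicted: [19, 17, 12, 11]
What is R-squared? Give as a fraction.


Mean(y) = 57/4. SS_res = 4. SS_tot = 251/4. R^2 = 1 - 4/(251/4) = 235/251.

235/251


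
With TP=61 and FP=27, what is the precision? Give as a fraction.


Precision = TP / (TP + FP) = 61 / 88 = 61/88.

61/88


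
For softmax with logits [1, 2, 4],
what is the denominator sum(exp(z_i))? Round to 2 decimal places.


Denom = e^1=2.7183 + e^2=7.3891 + e^4=54.5982. Sum = 64.7056, which rounds to 64.71.

64.71


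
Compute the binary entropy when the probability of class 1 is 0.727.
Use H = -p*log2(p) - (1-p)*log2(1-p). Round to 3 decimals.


H = -0.727*log2(0.727) - 0.273*log2(0.273) = 0.846.

0.846


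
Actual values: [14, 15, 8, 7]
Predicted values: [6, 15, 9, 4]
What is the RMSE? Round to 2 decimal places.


MSE = 18.5000. RMSE = sqrt(18.5000) = 4.30.

4.30


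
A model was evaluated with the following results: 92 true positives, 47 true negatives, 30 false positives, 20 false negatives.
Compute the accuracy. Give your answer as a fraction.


Accuracy = (TP + TN) / (TP + TN + FP + FN) = (92 + 47) / 189 = 139/189.

139/189


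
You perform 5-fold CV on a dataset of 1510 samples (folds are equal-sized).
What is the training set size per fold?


Each validation fold has 1510/5 = 302 samples. Training set = 1510 - 302 = 1208.

1208


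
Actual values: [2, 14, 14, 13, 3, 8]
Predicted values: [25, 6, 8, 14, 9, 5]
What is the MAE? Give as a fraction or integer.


MAE = (1/6) * (|2-25|=23 + |14-6|=8 + |14-8|=6 + |13-14|=1 + |3-9|=6 + |8-5|=3). Sum = 47. MAE = 47/6.

47/6


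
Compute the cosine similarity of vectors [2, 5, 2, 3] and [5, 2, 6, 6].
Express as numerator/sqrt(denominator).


dot = 50. |a|^2 = 42, |b|^2 = 101. cos = 50/sqrt(4242).

50/sqrt(4242)


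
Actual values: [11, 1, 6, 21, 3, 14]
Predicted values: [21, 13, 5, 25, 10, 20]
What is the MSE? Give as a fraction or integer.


MSE = (1/6) * ((11-21)^2=100 + (1-13)^2=144 + (6-5)^2=1 + (21-25)^2=16 + (3-10)^2=49 + (14-20)^2=36). Sum = 346. MSE = 173/3.

173/3


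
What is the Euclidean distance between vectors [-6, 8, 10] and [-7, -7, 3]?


d = sqrt(sum of squared differences). (-6--7)^2=1, (8--7)^2=225, (10-3)^2=49. Sum = 275.

sqrt(275)


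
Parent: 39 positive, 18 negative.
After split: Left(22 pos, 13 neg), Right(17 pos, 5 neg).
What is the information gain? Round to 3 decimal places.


H(parent) = 0.8997. H(left) = 0.9518, H(right) = 0.7732. Weighted = (35/57)*0.9518 + (22/57)*0.7732 = 0.8829. IG = 0.8997 - 0.8829 = 0.0168, which rounds to 0.017.

0.017


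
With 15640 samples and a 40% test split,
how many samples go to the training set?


Test set = 15640 * 40% = 6256. Training set = 15640 - 6256 = 9384.

9384


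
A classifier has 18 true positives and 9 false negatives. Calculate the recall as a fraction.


Recall = TP / (TP + FN) = 18 / 27 = 2/3.

2/3


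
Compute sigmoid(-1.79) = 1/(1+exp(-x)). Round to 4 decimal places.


sigma(-1.79) = 1/(1+e^(1.79)) = 1/(1+5.989452) = 1/6.989452 = 0.1431.

0.1431


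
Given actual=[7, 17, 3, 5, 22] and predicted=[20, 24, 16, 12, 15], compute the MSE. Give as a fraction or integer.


MSE = (1/5) * ((7-20)^2=169 + (17-24)^2=49 + (3-16)^2=169 + (5-12)^2=49 + (22-15)^2=49). Sum = 485. MSE = 97.

97


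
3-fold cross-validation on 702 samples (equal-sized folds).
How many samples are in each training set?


Each validation fold has 702/3 = 234 samples. Training set = 702 - 234 = 468.

468


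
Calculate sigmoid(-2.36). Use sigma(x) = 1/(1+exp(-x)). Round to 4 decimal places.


sigma(-2.36) = 1/(1+e^(2.36)) = 1/(1+10.590951) = 1/11.590951 = 0.0863.

0.0863


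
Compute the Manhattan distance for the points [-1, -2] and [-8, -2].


d = sum of absolute differences: |-1--8|=7 + |-2--2|=0 = 7.

7


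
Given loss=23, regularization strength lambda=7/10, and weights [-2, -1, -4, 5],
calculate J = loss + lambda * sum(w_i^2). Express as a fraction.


L2 sq norm = sum(w^2) = 46. J = 23 + 7/10 * 46 = 276/5.

276/5


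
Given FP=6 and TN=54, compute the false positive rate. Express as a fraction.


FPR = FP / (FP + TN) = 6 / 60 = 1/10.

1/10


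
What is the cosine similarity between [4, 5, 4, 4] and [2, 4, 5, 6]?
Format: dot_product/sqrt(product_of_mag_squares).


dot = 72. |a|^2 = 73, |b|^2 = 81. cos = 72/sqrt(5913).

72/sqrt(5913)


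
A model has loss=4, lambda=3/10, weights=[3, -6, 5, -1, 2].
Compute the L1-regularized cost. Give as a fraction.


L1 norm = sum(|w|) = 17. J = 4 + 3/10 * 17 = 91/10.

91/10


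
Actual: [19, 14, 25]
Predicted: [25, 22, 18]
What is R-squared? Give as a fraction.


Mean(y) = 58/3. SS_res = 149. SS_tot = 182/3. R^2 = 1 - 149/(182/3) = -265/182.

-265/182


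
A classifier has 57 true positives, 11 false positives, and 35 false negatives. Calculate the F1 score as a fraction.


Precision = 57/68 = 57/68. Recall = 57/92 = 57/92. F1 = 2*P*R/(P+R) = 57/80.

57/80


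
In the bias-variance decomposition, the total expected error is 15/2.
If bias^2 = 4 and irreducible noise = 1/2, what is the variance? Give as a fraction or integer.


Total error = bias^2 + variance + irreducible noise. So variance = 15/2 - 4 - 1/2 = 3.

3


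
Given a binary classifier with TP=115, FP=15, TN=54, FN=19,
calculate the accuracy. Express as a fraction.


Accuracy = (TP + TN) / (TP + TN + FP + FN) = (115 + 54) / 203 = 169/203.

169/203


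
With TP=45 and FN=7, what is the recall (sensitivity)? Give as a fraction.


Recall = TP / (TP + FN) = 45 / 52 = 45/52.

45/52


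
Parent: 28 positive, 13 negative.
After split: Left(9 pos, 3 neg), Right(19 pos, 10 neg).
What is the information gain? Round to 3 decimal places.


H(parent) = 0.9012. H(left) = 0.8113, H(right) = 0.9294. Weighted = (12/41)*0.8113 + (29/41)*0.9294 = 0.8948. IG = 0.9012 - 0.8948 = 0.0064, which rounds to 0.006.

0.006


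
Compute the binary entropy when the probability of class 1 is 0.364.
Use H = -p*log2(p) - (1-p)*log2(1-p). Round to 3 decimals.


H = -0.364*log2(0.364) - 0.636*log2(0.636) = 0.946.

0.946


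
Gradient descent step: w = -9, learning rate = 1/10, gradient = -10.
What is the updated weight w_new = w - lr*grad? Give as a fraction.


w_new = -9 - 1/10 * -10 = -9 - -1 = -8.

-8


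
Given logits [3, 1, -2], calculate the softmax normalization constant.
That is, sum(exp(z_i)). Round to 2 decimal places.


Denom = e^3=20.0855 + e^1=2.7183 + e^-2=0.1353. Sum = 22.9391, which rounds to 22.94.

22.94


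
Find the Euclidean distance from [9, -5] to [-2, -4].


d = sqrt(sum of squared differences). (9--2)^2=121, (-5--4)^2=1. Sum = 122.

sqrt(122)


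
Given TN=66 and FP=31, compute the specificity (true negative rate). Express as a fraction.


Specificity = TN / (TN + FP) = 66 / 97 = 66/97.

66/97


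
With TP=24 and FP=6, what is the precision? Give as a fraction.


Precision = TP / (TP + FP) = 24 / 30 = 4/5.

4/5


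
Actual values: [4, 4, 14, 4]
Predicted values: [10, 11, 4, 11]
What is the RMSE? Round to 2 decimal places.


MSE = 58.5000. RMSE = sqrt(58.5000) = 7.65.

7.65


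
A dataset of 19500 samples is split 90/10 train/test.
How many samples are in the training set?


Test set = 19500 * 10% = 1950. Training set = 19500 - 1950 = 17550.

17550


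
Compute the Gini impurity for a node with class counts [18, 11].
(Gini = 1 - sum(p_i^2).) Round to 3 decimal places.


Total = 29. Proportions: 18/29, 11/29. sum(p_i^2) = 0.5291. Gini = 1 - 0.5291 = 0.4709, which rounds to 0.471.

0.471


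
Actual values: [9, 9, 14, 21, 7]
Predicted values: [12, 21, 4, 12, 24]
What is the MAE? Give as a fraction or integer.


MAE = (1/5) * (|9-12|=3 + |9-21|=12 + |14-4|=10 + |21-12|=9 + |7-24|=17). Sum = 51. MAE = 51/5.

51/5


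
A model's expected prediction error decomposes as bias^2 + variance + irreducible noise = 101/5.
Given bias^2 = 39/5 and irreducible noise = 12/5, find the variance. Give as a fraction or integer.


Total error = bias^2 + variance + irreducible noise. So variance = 101/5 - 39/5 - 12/5 = 10.

10


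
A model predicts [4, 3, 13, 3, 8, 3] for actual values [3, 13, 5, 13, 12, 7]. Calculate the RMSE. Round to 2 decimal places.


MSE = 49.5000. RMSE = sqrt(49.5000) = 7.04.

7.04


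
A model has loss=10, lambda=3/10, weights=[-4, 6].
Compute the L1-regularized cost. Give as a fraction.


L1 norm = sum(|w|) = 10. J = 10 + 3/10 * 10 = 13.

13


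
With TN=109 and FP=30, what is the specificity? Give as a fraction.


Specificity = TN / (TN + FP) = 109 / 139 = 109/139.

109/139


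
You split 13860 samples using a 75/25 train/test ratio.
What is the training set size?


Test set = 13860 * 25% = 3465. Training set = 13860 - 3465 = 10395.

10395


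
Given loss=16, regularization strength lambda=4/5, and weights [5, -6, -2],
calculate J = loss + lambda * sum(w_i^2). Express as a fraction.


L2 sq norm = sum(w^2) = 65. J = 16 + 4/5 * 65 = 68.

68


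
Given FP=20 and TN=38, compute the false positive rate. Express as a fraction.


FPR = FP / (FP + TN) = 20 / 58 = 10/29.

10/29


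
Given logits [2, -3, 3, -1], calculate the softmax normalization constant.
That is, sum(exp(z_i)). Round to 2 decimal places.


Denom = e^2=7.3891 + e^-3=0.0498 + e^3=20.0855 + e^-1=0.3679. Sum = 27.8923, which rounds to 27.89.

27.89


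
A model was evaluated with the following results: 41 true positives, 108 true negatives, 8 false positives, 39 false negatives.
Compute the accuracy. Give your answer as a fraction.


Accuracy = (TP + TN) / (TP + TN + FP + FN) = (41 + 108) / 196 = 149/196.

149/196


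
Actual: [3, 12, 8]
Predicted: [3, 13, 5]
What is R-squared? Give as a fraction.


Mean(y) = 23/3. SS_res = 10. SS_tot = 122/3. R^2 = 1 - 10/(122/3) = 46/61.

46/61


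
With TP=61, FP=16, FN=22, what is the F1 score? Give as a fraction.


Precision = 61/77 = 61/77. Recall = 61/83 = 61/83. F1 = 2*P*R/(P+R) = 61/80.

61/80


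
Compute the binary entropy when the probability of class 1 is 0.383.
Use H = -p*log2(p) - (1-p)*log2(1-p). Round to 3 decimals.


H = -0.383*log2(0.383) - 0.617*log2(0.617) = 0.960.

0.960


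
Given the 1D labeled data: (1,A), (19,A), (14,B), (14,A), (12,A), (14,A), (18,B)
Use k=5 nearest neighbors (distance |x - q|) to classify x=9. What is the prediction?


Distances: |1-9|=8, |19-9|=10, |14-9|=5, |14-9|=5, |12-9|=3, |14-9|=5, |18-9|=9. 5 nearest: (12,A), (14,A), (14,A), (14,B), (1,A). Counts: {'A': 4, 'B': 1}. Majority class: A.

A


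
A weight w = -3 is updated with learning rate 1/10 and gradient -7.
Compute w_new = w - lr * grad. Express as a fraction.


w_new = -3 - 1/10 * -7 = -3 - -7/10 = -23/10.

-23/10


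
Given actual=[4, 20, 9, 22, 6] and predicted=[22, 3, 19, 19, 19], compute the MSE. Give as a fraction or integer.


MSE = (1/5) * ((4-22)^2=324 + (20-3)^2=289 + (9-19)^2=100 + (22-19)^2=9 + (6-19)^2=169). Sum = 891. MSE = 891/5.

891/5


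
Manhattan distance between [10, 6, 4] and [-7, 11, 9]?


d = sum of absolute differences: |10--7|=17 + |6-11|=5 + |4-9|=5 = 27.

27


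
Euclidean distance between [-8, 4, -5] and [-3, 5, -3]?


d = sqrt(sum of squared differences). (-8--3)^2=25, (4-5)^2=1, (-5--3)^2=4. Sum = 30.

sqrt(30)


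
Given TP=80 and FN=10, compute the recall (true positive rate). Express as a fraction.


Recall = TP / (TP + FN) = 80 / 90 = 8/9.

8/9


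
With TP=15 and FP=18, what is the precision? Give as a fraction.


Precision = TP / (TP + FP) = 15 / 33 = 5/11.

5/11


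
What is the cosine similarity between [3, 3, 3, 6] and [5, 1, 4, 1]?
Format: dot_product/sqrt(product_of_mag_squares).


dot = 36. |a|^2 = 63, |b|^2 = 43. cos = 36/sqrt(2709).

36/sqrt(2709)


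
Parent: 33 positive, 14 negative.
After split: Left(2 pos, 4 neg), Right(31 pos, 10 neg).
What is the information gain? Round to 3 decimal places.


H(parent) = 0.8787. H(left) = 0.9183, H(right) = 0.8015. Weighted = (6/47)*0.9183 + (41/47)*0.8015 = 0.8164. IG = 0.8787 - 0.8164 = 0.0623, which rounds to 0.062.

0.062


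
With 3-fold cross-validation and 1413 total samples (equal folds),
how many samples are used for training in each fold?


Each validation fold has 1413/3 = 471 samples. Training set = 1413 - 471 = 942.

942


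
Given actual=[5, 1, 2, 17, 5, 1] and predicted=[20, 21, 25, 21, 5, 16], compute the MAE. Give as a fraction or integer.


MAE = (1/6) * (|5-20|=15 + |1-21|=20 + |2-25|=23 + |17-21|=4 + |5-5|=0 + |1-16|=15). Sum = 77. MAE = 77/6.

77/6


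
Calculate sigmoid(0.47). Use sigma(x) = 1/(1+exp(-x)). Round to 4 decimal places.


sigma(0.47) = 1/(1+e^(-0.47)) = 1/(1+0.625002) = 1/1.625002 = 0.6154.

0.6154


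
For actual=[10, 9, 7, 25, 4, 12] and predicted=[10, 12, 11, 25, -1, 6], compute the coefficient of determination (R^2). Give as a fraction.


Mean(y) = 67/6. SS_res = 86. SS_tot = 1601/6. R^2 = 1 - 86/(1601/6) = 1085/1601.

1085/1601


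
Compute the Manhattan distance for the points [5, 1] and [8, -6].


d = sum of absolute differences: |5-8|=3 + |1--6|=7 = 10.

10


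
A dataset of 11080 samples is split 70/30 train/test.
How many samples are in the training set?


Test set = 11080 * 30% = 3324. Training set = 11080 - 3324 = 7756.

7756


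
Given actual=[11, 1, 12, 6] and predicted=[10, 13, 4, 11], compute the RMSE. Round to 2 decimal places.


MSE = 58.5000. RMSE = sqrt(58.5000) = 7.65.

7.65


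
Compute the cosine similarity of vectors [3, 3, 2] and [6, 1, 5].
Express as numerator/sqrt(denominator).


dot = 31. |a|^2 = 22, |b|^2 = 62. cos = 31/sqrt(1364).

31/sqrt(1364)


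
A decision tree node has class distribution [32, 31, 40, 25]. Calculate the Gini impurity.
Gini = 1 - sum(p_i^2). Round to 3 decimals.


Total = 128. Proportions: 32/128, 31/128, 40/128, 25/128. sum(p_i^2) = 0.2570. Gini = 1 - 0.2570 = 0.7430, which rounds to 0.743.

0.743


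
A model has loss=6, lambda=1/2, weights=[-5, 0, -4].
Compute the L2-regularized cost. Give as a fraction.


L2 sq norm = sum(w^2) = 41. J = 6 + 1/2 * 41 = 53/2.

53/2


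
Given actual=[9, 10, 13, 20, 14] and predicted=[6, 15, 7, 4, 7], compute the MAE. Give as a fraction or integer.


MAE = (1/5) * (|9-6|=3 + |10-15|=5 + |13-7|=6 + |20-4|=16 + |14-7|=7). Sum = 37. MAE = 37/5.

37/5


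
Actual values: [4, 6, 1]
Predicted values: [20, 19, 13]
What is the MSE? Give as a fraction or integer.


MSE = (1/3) * ((4-20)^2=256 + (6-19)^2=169 + (1-13)^2=144). Sum = 569. MSE = 569/3.

569/3


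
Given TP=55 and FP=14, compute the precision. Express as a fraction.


Precision = TP / (TP + FP) = 55 / 69 = 55/69.

55/69


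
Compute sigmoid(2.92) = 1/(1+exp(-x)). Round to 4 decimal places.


sigma(2.92) = 1/(1+e^(-2.92)) = 1/(1+0.053934) = 1/1.053934 = 0.9488.

0.9488


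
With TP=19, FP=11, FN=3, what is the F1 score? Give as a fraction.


Precision = 19/30 = 19/30. Recall = 19/22 = 19/22. F1 = 2*P*R/(P+R) = 19/26.

19/26


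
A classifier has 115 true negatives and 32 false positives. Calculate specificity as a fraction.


Specificity = TN / (TN + FP) = 115 / 147 = 115/147.

115/147


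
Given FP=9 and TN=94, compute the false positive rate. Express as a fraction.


FPR = FP / (FP + TN) = 9 / 103 = 9/103.

9/103


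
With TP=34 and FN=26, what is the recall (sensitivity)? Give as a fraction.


Recall = TP / (TP + FN) = 34 / 60 = 17/30.

17/30


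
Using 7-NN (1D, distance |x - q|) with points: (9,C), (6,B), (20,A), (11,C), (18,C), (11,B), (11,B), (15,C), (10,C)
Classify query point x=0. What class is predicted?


Distances: |9-0|=9, |6-0|=6, |20-0|=20, |11-0|=11, |18-0|=18, |11-0|=11, |11-0|=11, |15-0|=15, |10-0|=10. 7 nearest: (6,B), (9,C), (10,C), (11,B), (11,B), (11,C), (15,C). Counts: {'B': 3, 'C': 4}. Majority class: C.

C


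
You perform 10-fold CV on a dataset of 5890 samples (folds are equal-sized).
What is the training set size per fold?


Each validation fold has 5890/10 = 589 samples. Training set = 5890 - 589 = 5301.

5301


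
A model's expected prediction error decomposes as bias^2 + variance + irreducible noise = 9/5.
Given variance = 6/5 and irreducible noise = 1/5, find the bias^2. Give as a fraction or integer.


Total error = bias^2 + variance + irreducible noise. So bias^2 = 9/5 - 6/5 - 1/5 = 2/5.

2/5


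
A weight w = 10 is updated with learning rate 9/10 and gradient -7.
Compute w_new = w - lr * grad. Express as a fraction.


w_new = 10 - 9/10 * -7 = 10 - -63/10 = 163/10.

163/10


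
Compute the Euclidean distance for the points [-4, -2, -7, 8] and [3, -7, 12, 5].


d = sqrt(sum of squared differences). (-4-3)^2=49, (-2--7)^2=25, (-7-12)^2=361, (8-5)^2=9. Sum = 444.

sqrt(444)


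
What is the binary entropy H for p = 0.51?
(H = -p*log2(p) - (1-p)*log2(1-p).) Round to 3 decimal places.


H = -0.51*log2(0.51) - 0.49*log2(0.49) = 1.000.

1.000


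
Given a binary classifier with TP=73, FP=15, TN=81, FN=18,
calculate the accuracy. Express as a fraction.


Accuracy = (TP + TN) / (TP + TN + FP + FN) = (73 + 81) / 187 = 14/17.

14/17


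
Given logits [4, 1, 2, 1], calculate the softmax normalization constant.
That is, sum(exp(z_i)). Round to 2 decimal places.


Denom = e^4=54.5982 + e^1=2.7183 + e^2=7.3891 + e^1=2.7183. Sum = 67.4239, which rounds to 67.42.

67.42


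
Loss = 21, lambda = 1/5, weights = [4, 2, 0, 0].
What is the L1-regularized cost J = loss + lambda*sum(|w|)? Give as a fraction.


L1 norm = sum(|w|) = 6. J = 21 + 1/5 * 6 = 111/5.

111/5


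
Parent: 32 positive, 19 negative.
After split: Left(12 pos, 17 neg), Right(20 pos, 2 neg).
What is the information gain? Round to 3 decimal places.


H(parent) = 0.9526. H(left) = 0.9784, H(right) = 0.4395. Weighted = (29/51)*0.9784 + (22/51)*0.4395 = 0.7459. IG = 0.9526 - 0.7459 = 0.2067, which rounds to 0.207.

0.207


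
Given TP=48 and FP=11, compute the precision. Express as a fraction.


Precision = TP / (TP + FP) = 48 / 59 = 48/59.

48/59


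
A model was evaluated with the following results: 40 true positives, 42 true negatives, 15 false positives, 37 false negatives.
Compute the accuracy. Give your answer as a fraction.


Accuracy = (TP + TN) / (TP + TN + FP + FN) = (40 + 42) / 134 = 41/67.

41/67


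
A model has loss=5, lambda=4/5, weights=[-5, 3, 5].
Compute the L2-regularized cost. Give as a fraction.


L2 sq norm = sum(w^2) = 59. J = 5 + 4/5 * 59 = 261/5.

261/5


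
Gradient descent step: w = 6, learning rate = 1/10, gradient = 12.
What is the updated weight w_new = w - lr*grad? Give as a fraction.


w_new = 6 - 1/10 * 12 = 6 - 6/5 = 24/5.

24/5


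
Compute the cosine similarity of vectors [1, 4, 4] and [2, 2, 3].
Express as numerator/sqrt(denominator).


dot = 22. |a|^2 = 33, |b|^2 = 17. cos = 22/sqrt(561).

22/sqrt(561)


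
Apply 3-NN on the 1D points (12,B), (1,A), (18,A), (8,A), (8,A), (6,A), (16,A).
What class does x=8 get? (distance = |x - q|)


Distances: |12-8|=4, |1-8|=7, |18-8|=10, |8-8|=0, |8-8|=0, |6-8|=2, |16-8|=8. 3 nearest: (8,A), (8,A), (6,A). Counts: {'A': 3}. Majority class: A.

A


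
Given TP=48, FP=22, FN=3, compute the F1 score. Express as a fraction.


Precision = 48/70 = 24/35. Recall = 48/51 = 16/17. F1 = 2*P*R/(P+R) = 96/121.

96/121


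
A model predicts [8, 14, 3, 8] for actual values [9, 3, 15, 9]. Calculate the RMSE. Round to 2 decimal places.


MSE = 66.7500. RMSE = sqrt(66.7500) = 8.17.

8.17


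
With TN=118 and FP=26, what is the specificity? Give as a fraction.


Specificity = TN / (TN + FP) = 118 / 144 = 59/72.

59/72


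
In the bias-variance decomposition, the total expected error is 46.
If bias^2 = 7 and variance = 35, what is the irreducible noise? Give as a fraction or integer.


Total error = bias^2 + variance + irreducible noise. So irreducible noise = 46 - 7 - 35 = 4.

4


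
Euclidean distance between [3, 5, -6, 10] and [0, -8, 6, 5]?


d = sqrt(sum of squared differences). (3-0)^2=9, (5--8)^2=169, (-6-6)^2=144, (10-5)^2=25. Sum = 347.

sqrt(347)


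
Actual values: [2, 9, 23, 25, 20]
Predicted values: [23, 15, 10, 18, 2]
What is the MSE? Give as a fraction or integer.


MSE = (1/5) * ((2-23)^2=441 + (9-15)^2=36 + (23-10)^2=169 + (25-18)^2=49 + (20-2)^2=324). Sum = 1019. MSE = 1019/5.

1019/5


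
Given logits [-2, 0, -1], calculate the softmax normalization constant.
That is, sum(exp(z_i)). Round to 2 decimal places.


Denom = e^-2=0.1353 + e^0=1.0000 + e^-1=0.3679. Sum = 1.5032, which rounds to 1.50.

1.50


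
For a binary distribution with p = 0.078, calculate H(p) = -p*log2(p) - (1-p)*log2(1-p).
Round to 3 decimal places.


H = -0.078*log2(0.078) - 0.922*log2(0.922) = 0.395.

0.395


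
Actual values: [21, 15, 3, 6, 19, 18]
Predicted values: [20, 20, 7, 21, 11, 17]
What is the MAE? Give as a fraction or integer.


MAE = (1/6) * (|21-20|=1 + |15-20|=5 + |3-7|=4 + |6-21|=15 + |19-11|=8 + |18-17|=1). Sum = 34. MAE = 17/3.

17/3


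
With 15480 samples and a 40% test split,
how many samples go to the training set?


Test set = 15480 * 40% = 6192. Training set = 15480 - 6192 = 9288.

9288


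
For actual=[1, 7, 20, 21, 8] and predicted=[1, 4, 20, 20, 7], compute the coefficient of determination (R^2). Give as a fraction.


Mean(y) = 57/5. SS_res = 11. SS_tot = 1526/5. R^2 = 1 - 11/(1526/5) = 1471/1526.

1471/1526


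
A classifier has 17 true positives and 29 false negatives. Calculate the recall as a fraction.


Recall = TP / (TP + FN) = 17 / 46 = 17/46.

17/46


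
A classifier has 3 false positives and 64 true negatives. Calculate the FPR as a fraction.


FPR = FP / (FP + TN) = 3 / 67 = 3/67.

3/67


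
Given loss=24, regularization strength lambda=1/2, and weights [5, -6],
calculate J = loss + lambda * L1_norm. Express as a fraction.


L1 norm = sum(|w|) = 11. J = 24 + 1/2 * 11 = 59/2.

59/2


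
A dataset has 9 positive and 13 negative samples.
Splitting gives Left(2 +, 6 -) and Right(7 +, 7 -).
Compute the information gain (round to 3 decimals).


H(parent) = 0.9760. H(left) = 0.8113, H(right) = 1.0000. Weighted = (8/22)*0.8113 + (14/22)*1.0000 = 0.9314. IG = 0.9760 - 0.9314 = 0.0446, which rounds to 0.045.

0.045


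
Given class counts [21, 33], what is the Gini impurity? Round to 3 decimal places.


Total = 54. Proportions: 21/54, 33/54. sum(p_i^2) = 0.5247. Gini = 1 - 0.5247 = 0.4753, which rounds to 0.475.

0.475


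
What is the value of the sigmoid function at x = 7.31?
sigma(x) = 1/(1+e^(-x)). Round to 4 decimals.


sigma(7.31) = 1/(1+e^(-7.31)) = 1/(1+0.000669) = 1/1.000669 = 0.9993.

0.9993


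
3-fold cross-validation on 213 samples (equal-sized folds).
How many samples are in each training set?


Each validation fold has 213/3 = 71 samples. Training set = 213 - 71 = 142.

142


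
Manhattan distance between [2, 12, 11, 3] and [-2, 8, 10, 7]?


d = sum of absolute differences: |2--2|=4 + |12-8|=4 + |11-10|=1 + |3-7|=4 = 13.

13


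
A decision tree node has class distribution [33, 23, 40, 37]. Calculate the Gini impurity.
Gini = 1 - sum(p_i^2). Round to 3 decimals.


Total = 133. Proportions: 33/133, 23/133, 40/133, 37/133. sum(p_i^2) = 0.2593. Gini = 1 - 0.2593 = 0.7407, which rounds to 0.741.

0.741


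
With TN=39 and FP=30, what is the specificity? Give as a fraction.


Specificity = TN / (TN + FP) = 39 / 69 = 13/23.

13/23


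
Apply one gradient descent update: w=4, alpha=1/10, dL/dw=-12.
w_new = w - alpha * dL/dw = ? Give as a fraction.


w_new = 4 - 1/10 * -12 = 4 - -6/5 = 26/5.

26/5


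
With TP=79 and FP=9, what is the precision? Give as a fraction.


Precision = TP / (TP + FP) = 79 / 88 = 79/88.

79/88


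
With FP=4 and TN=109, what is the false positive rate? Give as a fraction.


FPR = FP / (FP + TN) = 4 / 113 = 4/113.

4/113


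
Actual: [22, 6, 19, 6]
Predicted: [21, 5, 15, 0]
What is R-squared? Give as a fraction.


Mean(y) = 53/4. SS_res = 54. SS_tot = 859/4. R^2 = 1 - 54/(859/4) = 643/859.

643/859


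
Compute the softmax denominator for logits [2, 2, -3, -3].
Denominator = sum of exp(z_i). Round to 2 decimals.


Denom = e^2=7.3891 + e^2=7.3891 + e^-3=0.0498 + e^-3=0.0498. Sum = 14.8778, which rounds to 14.88.

14.88


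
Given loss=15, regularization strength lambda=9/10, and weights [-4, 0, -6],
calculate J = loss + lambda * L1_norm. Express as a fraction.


L1 norm = sum(|w|) = 10. J = 15 + 9/10 * 10 = 24.

24


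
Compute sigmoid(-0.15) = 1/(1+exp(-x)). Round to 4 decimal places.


sigma(-0.15) = 1/(1+e^(0.15)) = 1/(1+1.161834) = 1/2.161834 = 0.4626.

0.4626


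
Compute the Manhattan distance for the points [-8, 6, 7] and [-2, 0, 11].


d = sum of absolute differences: |-8--2|=6 + |6-0|=6 + |7-11|=4 = 16.

16
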